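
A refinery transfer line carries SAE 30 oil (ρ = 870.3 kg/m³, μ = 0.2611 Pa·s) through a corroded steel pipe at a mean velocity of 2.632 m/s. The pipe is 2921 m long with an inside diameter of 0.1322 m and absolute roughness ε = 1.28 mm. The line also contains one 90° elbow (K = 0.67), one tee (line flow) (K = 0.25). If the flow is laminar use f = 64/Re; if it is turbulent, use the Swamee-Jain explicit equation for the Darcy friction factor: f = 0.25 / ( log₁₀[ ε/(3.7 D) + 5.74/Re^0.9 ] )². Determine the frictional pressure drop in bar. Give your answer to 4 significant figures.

Reynolds number Re = ρVD/μ = 870.3 · 2.632 · 0.1322 / 0.261 = 1160.
Re < 2300 → laminar flow, so f = 64/Re = 64/1160 = 0.05518 (the turbulent correlation is not needed).
Total minor-loss coefficient ΣK = 1·0.67 + 1·0.25 = 0.92.
ΔP = [f·L/D + ΣK]·(ρV²/2) = [0.05518·2921/0.1322 + 0.92]·(870.3·2.632²/2) = [1219 + 0.92]·3014 = 3.678e+06 Pa.
ΔP = 3.678e+06 Pa = 36.78 bar.

ΔP ≈ 36.78 bar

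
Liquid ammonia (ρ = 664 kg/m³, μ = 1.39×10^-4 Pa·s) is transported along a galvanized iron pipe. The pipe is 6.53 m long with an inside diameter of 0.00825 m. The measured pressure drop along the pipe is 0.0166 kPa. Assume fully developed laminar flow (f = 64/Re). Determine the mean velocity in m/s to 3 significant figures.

For laminar flow, f = 64/Re with Re = ρVD/μ, so Darcy-Weisbach reduces to ΔP = 32μLV/D². Solving for V: V = ΔP·D²/(32μL) = 16.6·(0.00825)²/(32·0.000139·6.53) = 0.0389 m/s.
Check: Re = ρVD/μ = 664·0.0389·0.00825/0.000139 = 1533 < 2300, so the laminar assumption holds.

V ≈ 0.0389 m/s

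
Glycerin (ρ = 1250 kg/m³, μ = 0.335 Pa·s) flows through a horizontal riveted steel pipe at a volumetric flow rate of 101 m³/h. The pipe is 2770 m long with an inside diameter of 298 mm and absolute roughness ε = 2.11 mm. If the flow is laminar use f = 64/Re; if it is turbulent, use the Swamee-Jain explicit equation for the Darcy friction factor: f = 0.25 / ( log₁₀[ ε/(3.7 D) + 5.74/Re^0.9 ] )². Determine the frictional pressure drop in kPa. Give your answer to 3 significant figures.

ΔP ≈ 135 kPa

Q = 101 m³/h = 101/3600 = 0.02806 m³/s.
Cross-sectional area A = πD²/4 = π(0.298)²/4 = 0.06975 m²; mean velocity V = Q/A = 0.02806/0.06975 = 0.4023 m/s.
Reynolds number Re = ρVD/μ = 1250 · 0.4023 · 0.298 / 0.335 = 447.3.
Re < 2300 → laminar flow, so f = 64/Re = 64/447.3 = 0.1431 (the turbulent correlation is not needed).
Darcy-Weisbach: ΔP = f(L/D)(ρV²/2) = 0.1431·(2770/0.298)·(1250·0.4023²/2) = 0.1431·9295·101.1 = 1.345e+05 Pa.
ΔP = 1.345e+05 Pa = 135 kPa.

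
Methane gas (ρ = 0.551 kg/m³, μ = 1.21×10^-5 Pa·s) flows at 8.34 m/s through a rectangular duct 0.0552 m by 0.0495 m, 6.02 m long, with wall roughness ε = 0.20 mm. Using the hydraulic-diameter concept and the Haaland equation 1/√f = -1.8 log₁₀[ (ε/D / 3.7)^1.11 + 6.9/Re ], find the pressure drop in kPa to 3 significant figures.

Hydraulic diameter D_h = 4A/P = 4·(0.0552·0.0495)/(2·(0.0552+0.0495)) = 0.01093/0.2094 = 0.05219 m.
Re = ρVD_h/μ = 0.551·8.34·0.05219/1.21e-05 = 1.982e+04.
ε/D_h = 0.0002/0.05219 = 0.00383; Haaland gives 1/√f = -1.8 log₁₀[0.000486+0.000348] = 5.542, so f = 0.03256.
ΔP = f(L/D_h)(ρV²/2) = 0.03256·6.02/0.05219·19.16 = 71.97 Pa.
ΔP = 0.0720 kPa.

ΔP ≈ 0.0720 kPa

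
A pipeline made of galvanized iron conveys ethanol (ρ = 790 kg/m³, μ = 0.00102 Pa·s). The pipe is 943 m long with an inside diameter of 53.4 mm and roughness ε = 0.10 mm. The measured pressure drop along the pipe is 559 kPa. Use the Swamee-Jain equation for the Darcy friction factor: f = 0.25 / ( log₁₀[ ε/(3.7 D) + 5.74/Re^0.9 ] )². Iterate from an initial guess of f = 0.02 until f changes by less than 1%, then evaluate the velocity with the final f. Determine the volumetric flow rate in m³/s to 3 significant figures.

Q ≈ 0.00397 m³/s

Rearranging Darcy-Weisbach: V = √(2·ΔP·D/(f·L·ρ)). With ε/D = 0.0001/0.0534 = 0.00187, iterate starting from f = 0.02:
  f = 0.02 → V = √(2·5.59e+05·0.0534/(0.02·943·790)) = 2.002 m/s; Re = ρVD/μ = 8.279e+04; f → 0.02533
  f = 0.02533 → V = 1.779 m/s; Re = 7.357e+04; f → 0.02556
Converged (Δf/f < 1%). With the final f = 0.02556: V = √(2·5.59e+05·0.0534/(0.02556·943·790)) = 1.771 m/s.
Q = V·A = 1.771·(π/4·0.0534²) = 0.003966 m³/s = 0.00397 m³/s.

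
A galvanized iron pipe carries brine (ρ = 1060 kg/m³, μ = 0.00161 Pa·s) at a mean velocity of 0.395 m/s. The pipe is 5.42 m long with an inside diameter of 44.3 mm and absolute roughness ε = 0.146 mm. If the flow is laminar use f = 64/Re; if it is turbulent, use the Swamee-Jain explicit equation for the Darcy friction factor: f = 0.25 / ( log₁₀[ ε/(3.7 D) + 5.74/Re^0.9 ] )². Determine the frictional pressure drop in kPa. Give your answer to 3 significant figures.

ΔP ≈ 0.356 kPa

Reynolds number Re = ρVD/μ = 1060 · 0.395 · 0.0443 / 0.00161 = 1.152e+04.
Re > 4000 → turbulent. Relative roughness ε/D = 0.000146/0.0443 = 0.0033. Swamee-Jain: f = 0.25/(log₁₀[0.0033/3.7 + 5.74/1.152e+04^0.9])² = 0.25/(log₁₀[0.000891 + 0.00127])² = 0.25/(-2.666)² = 0.03519.
Darcy-Weisbach: ΔP = f(L/D)(ρV²/2) = 0.03519·(5.42/0.0443)·(1060·0.395²/2) = 0.03519·122.3·82.69 = 356 Pa.
ΔP = 356 Pa = 0.356 kPa.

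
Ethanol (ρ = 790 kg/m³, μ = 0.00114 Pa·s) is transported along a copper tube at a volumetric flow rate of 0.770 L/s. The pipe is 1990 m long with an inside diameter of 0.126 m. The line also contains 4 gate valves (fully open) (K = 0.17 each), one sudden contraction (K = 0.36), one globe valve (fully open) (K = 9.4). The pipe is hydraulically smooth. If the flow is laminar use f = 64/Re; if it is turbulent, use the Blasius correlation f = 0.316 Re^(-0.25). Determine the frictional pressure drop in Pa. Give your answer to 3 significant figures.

ΔP ≈ 893 Pa

Q = 0.770 L/s = 0.770/1000 = 0.00077 m³/s.
Cross-sectional area A = πD²/4 = π(0.126)²/4 = 0.01247 m²; mean velocity V = Q/A = 0.00077/0.01247 = 0.06175 m/s.
Reynolds number Re = ρVD/μ = 790 · 0.06175 · 0.126 / 0.00114 = 5392.
Re > 4000 → turbulent. Smooth-pipe (Blasius): f = 0.316 Re^(-0.25) = 0.316/(5392)^0.25 = 0.03688.
Total minor-loss coefficient ΣK = 4·0.17 + 1·0.36 + 1·9.4 = 10.4.
ΔP = [f·L/D + ΣK]·(ρV²/2) = [0.03688·1990/0.126 + 10.4]·(790·0.06175²/2) = [582.4 + 10.4]·1.506 = 893 Pa.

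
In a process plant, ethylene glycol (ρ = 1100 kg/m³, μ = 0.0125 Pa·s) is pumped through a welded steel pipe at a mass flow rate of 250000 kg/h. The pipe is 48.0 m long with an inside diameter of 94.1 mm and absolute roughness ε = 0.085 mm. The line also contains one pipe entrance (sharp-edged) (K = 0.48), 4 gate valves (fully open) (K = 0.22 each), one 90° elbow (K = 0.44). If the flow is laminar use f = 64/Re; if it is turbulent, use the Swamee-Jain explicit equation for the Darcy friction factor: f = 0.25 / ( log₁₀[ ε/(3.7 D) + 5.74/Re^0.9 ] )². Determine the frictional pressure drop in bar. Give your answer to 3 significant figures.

ΔP ≈ 6.06 bar

ṁ = 250000 kg/h = 250000/3600 = 69.44 kg/s.
A = πD²/4 = π(0.0941)²/4 = 0.006955 m²; mean velocity V = ṁ/(ρA) = 69.44/(1100 · 0.006955) = 9.078 m/s.
Reynolds number Re = ρVD/μ = 1100 · 9.078 · 0.0941 / 0.0125 = 7.517e+04.
Re > 4000 → turbulent. Relative roughness ε/D = 8.5e-05/0.0941 = 0.000903. Swamee-Jain: f = 0.25/(log₁₀[0.000903/3.7 + 5.74/7.517e+04^0.9])² = 0.25/(log₁₀[0.000244 + 0.000235])² = 0.25/(-3.32)² = 0.02268.
Total minor-loss coefficient ΣK = 1·0.48 + 4·0.22 + 1·0.44 = 1.8.
ΔP = [f·L/D + ΣK]·(ρV²/2) = [0.02268·48/0.0941 + 1.8]·(1100·9.078²/2) = [11.57 + 1.8]·4.532e+04 = 6.06e+05 Pa.
ΔP = 6.06e+05 Pa = 6.06 bar.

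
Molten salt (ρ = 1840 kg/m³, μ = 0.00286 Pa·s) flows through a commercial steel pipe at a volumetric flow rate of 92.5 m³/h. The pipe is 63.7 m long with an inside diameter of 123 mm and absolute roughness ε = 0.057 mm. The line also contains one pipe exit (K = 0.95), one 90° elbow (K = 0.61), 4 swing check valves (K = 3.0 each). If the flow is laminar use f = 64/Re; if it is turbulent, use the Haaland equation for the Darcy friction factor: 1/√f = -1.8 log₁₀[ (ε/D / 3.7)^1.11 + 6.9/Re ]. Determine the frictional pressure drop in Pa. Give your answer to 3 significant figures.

Q = 92.5 m³/h = 92.5/3600 = 0.02569 m³/s.
Cross-sectional area A = πD²/4 = π(0.123)²/4 = 0.01188 m²; mean velocity V = Q/A = 0.02569/0.01188 = 2.162 m/s.
Reynolds number Re = ρVD/μ = 1840 · 2.162 · 0.123 / 0.00286 = 1.711e+05.
Re > 4000 → turbulent. Relative roughness ε/D = 5.7e-05/0.123 = 0.000463. Haaland: 1/√f = -1.8 log₁₀[(0.000463/3.7)^1.11 + 6.9/1.711e+05] = -1.8 log₁₀[4.66e-05 + 4.03e-05] = 7.309, so f = 0.01872.
Total minor-loss coefficient ΣK = 1·0.95 + 1·0.61 + 4·3 = 13.6.
ΔP = [f·L/D + ΣK]·(ρV²/2) = [0.01872·63.7/0.123 + 13.6]·(1840·2.162²/2) = [9.693 + 13.6]·4302 = 1e+05 Pa.

ΔP ≈ 100000 Pa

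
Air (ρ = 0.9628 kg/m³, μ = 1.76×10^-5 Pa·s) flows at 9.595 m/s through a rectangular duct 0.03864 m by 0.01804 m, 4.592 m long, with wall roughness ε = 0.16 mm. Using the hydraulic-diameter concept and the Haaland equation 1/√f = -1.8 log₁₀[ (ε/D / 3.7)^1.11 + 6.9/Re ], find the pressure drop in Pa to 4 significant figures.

ΔP ≈ 314.2 Pa

Hydraulic diameter D_h = 4A/P = 4·(0.03864·0.01804)/(2·(0.03864+0.01804)) = 0.002788/0.1134 = 0.0246 m.
Re = ρVD_h/μ = 0.9628·9.595·0.0246/1.76e-05 = 1.291e+04.
ε/D_h = 0.00016/0.0246 = 0.0065; Haaland gives 1/√f = -1.8 log₁₀[0.000875+0.000534] = 5.132, so f = 0.03797.
ΔP = f(L/D_h)(ρV²/2) = 0.03797·4.592/0.0246·44.32 = 314.2 Pa.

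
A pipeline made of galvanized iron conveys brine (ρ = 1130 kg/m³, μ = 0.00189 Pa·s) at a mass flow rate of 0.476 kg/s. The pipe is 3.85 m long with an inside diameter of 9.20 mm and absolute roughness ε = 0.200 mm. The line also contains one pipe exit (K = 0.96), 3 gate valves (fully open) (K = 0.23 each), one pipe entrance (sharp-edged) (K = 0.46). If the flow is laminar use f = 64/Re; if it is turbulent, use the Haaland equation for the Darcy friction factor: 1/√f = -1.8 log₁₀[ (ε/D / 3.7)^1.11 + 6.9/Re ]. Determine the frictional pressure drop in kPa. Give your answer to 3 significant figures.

A = πD²/4 = π(0.0092)²/4 = 6.648e-05 m²; mean velocity V = ṁ/(ρA) = 0.476/(1130 · 6.648e-05) = 6.337 m/s.
Reynolds number Re = ρVD/μ = 1130 · 6.337 · 0.0092 / 0.00189 = 3.486e+04.
Re > 4000 → turbulent. Relative roughness ε/D = 0.0002/0.0092 = 0.0217. Haaland: 1/√f = -1.8 log₁₀[(0.0217/3.7)^1.11 + 6.9/3.486e+04] = -1.8 log₁₀[0.00334 + 0.000198] = 4.412, so f = 0.05136.
Total minor-loss coefficient ΣK = 1·0.96 + 3·0.23 + 1·0.46 = 2.11.
ΔP = [f·L/D + ΣK]·(ρV²/2) = [0.05136·3.85/0.0092 + 2.11]·(1130·6.337²/2) = [21.49 + 2.11]·2.269e+04 = 5.355e+05 Pa.
ΔP = 5.355e+05 Pa = 535 kPa.

ΔP ≈ 535 kPa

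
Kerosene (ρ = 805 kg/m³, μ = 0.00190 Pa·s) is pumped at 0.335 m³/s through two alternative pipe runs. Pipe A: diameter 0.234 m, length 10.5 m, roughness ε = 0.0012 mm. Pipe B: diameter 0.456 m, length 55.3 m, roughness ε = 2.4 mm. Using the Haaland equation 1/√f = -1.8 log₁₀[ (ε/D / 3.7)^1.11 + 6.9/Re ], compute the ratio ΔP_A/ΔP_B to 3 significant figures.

Pipe A: V = Q/A = 0.335/0.04301 = 7.79 m/s; Re = 7.723e+05; ε/D = 5.13e-06; Haaland → f = 0.01218; ΔP_A = f(L/D)(ρV²/2) = 1.335e+04 Pa.
Pipe B: V = Q/A = 0.335/0.1633 = 2.051 m/s; Re = 3.963e+05; ε/D = 0.00526; Haaland → f = 0.03112; ΔP_B = f(L/D)(ρV²/2) = 6391 Pa.
ΔP_A/ΔP_B = 1.335e+04/6391 = 2.09.

ΔP_A/ΔP_B ≈ 2.09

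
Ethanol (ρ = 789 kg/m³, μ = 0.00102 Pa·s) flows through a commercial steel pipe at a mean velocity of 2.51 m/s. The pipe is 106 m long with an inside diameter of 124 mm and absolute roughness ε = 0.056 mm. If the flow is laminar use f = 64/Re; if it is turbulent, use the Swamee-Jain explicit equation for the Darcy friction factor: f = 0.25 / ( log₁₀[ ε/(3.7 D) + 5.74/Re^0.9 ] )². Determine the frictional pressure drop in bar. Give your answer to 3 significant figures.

ΔP ≈ 0.390 bar

Reynolds number Re = ρVD/μ = 789 · 2.51 · 0.124 / 0.00102 = 2.408e+05.
Re > 4000 → turbulent. Relative roughness ε/D = 5.6e-05/0.124 = 0.000452. Swamee-Jain: f = 0.25/(log₁₀[0.000452/3.7 + 5.74/2.408e+05^0.9])² = 0.25/(log₁₀[0.000122 + 8.23e-05])² = 0.25/(-3.69)² = 0.01836.
Darcy-Weisbach: ΔP = f(L/D)(ρV²/2) = 0.01836·(106/0.124)·(789·2.51²/2) = 0.01836·854.8·2485 = 3.902e+04 Pa.
ΔP = 3.902e+04 Pa = 0.390 bar.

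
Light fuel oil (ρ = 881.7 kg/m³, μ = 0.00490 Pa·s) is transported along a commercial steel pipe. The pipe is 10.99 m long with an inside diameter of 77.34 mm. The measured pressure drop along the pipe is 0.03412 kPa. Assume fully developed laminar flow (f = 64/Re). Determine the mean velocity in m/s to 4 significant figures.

For laminar flow, f = 64/Re with Re = ρVD/μ, so Darcy-Weisbach reduces to ΔP = 32μLV/D². Solving for V: V = ΔP·D²/(32μL) = 34.12·(0.07734)²/(32·0.0049·10.99) = 0.1184 m/s.
Check: Re = ρVD/μ = 881.7·0.1184·0.07734/0.0049 = 1648 < 2300, so the laminar assumption holds.

V ≈ 0.1184 m/s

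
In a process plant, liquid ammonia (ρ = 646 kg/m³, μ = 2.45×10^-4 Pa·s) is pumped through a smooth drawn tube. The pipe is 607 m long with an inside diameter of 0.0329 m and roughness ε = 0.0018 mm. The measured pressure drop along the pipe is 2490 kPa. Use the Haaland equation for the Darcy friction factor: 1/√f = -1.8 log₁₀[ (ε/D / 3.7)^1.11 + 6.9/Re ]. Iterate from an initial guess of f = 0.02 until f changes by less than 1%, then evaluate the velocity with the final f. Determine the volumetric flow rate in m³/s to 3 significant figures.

Q ≈ 0.00467 m³/s

Rearranging Darcy-Weisbach: V = √(2·ΔP·D/(f·L·ρ)). With ε/D = 1.8e-06/0.0329 = 5.47e-05, iterate starting from f = 0.02:
  f = 0.02 → V = √(2·2.49e+06·0.0329/(0.02·607·646)) = 4.571 m/s; Re = ρVD/μ = 3.965e+05; f → 0.0142
  f = 0.0142 → V = 5.425 m/s; Re = 4.706e+05; f → 0.01385
  f = 0.01385 → V = 5.493 m/s; Re = 4.765e+05; f → 0.01382
Converged (Δf/f < 1%). With the final f = 0.01382: V = √(2·2.49e+06·0.0329/(0.01382·607·646)) = 5.498 m/s.
Q = V·A = 5.498·(π/4·0.0329²) = 0.004674 m³/s = 0.00467 m³/s.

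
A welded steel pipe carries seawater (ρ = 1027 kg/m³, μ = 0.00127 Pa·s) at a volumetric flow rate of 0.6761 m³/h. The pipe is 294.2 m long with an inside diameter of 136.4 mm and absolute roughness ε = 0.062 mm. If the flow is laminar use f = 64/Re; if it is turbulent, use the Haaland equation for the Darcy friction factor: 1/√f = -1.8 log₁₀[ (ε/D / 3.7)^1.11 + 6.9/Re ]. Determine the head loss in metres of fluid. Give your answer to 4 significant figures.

h_f ≈ 8.198×10^-4 m

Q = 0.6761 m³/h = 0.6761/3600 = 0.0001878 m³/s.
Cross-sectional area A = πD²/4 = π(0.1364)²/4 = 0.01461 m²; mean velocity V = Q/A = 0.0001878/0.01461 = 0.01285 m/s.
Reynolds number Re = ρVD/μ = 1027 · 0.01285 · 0.1364 / 0.00127 = 1418.
Re < 2300 → laminar flow, so f = 64/Re = 64/1418 = 0.04514 (the turbulent correlation is not needed).
Darcy-Weisbach: ΔP = f(L/D)(ρV²/2) = 0.04514·(294.2/0.1364)·(1027·0.01285²/2) = 0.04514·2157·0.08482 = 8.26 Pa.
Head loss h_f = ΔP/(ρg) = 8.26/(1027·9.81) = 8.198×10^-4 m.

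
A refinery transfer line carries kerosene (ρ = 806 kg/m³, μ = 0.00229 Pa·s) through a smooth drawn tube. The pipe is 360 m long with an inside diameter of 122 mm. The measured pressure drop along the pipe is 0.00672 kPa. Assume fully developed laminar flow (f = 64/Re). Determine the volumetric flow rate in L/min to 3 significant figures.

For laminar flow, f = 64/Re with Re = ρVD/μ, so Darcy-Weisbach reduces to ΔP = 32μLV/D². Solving for V: V = ΔP·D²/(32μL) = 6.72·(0.122)²/(32·0.00229·360) = 0.003791 m/s.
Check: Re = ρVD/μ = 806·0.003791·0.122/0.00229 = 162.8 < 2300, so the laminar assumption holds.
Q = V·A = 0.003791·(π/4·0.122²) = 4.432e-05 m³/s = 2.66 L/min.

Q ≈ 2.66 L/min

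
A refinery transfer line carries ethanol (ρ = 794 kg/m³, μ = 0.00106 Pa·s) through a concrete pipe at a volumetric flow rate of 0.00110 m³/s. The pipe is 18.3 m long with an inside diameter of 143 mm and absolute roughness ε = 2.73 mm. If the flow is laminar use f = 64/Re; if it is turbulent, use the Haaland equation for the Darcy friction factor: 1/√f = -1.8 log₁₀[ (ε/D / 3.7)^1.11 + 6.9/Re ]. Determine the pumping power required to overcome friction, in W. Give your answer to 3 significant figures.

P ≈ 0.0139 W

Cross-sectional area A = πD²/4 = π(0.143)²/4 = 0.01606 m²; mean velocity V = Q/A = 0.0011/0.01606 = 0.06849 m/s.
Reynolds number Re = ρVD/μ = 794 · 0.06849 · 0.143 / 0.00106 = 7336.
Re > 4000 → turbulent. Relative roughness ε/D = 0.00273/0.143 = 0.0191. Haaland: 1/√f = -1.8 log₁₀[(0.0191/3.7)^1.11 + 6.9/7336] = -1.8 log₁₀[0.00289 + 0.000941] = 4.35, so f = 0.05285.
Darcy-Weisbach: ΔP = f(L/D)(ρV²/2) = 0.05285·(18.3/0.143)·(794·0.06849²/2) = 0.05285·128·1.862 = 12.59 Pa.
Pumping power P = QΔP = 0.0011·12.59 = 0.01385 W = 0.0139 W.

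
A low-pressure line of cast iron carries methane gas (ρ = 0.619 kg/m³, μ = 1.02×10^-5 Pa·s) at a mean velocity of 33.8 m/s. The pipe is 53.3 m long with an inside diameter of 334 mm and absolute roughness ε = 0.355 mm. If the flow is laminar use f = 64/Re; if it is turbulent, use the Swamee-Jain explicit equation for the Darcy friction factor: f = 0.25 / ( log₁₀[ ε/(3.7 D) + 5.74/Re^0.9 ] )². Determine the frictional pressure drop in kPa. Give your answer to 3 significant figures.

ΔP ≈ 1.15 kPa

Reynolds number Re = ρVD/μ = 0.619 · 33.8 · 0.334 / 1.02e-05 = 6.851e+05.
Re > 4000 → turbulent. Relative roughness ε/D = 0.000355/0.334 = 0.00106. Swamee-Jain: f = 0.25/(log₁₀[0.00106/3.7 + 5.74/6.851e+05^0.9])² = 0.25/(log₁₀[0.000287 + 3.21e-05])² = 0.25/(-3.496)² = 0.02046.
Darcy-Weisbach: ΔP = f(L/D)(ρV²/2) = 0.02046·(53.3/0.334)·(0.619·33.8²/2) = 0.02046·159.6·353.6 = 1154 Pa.
ΔP = 1154 Pa = 1.15 kPa.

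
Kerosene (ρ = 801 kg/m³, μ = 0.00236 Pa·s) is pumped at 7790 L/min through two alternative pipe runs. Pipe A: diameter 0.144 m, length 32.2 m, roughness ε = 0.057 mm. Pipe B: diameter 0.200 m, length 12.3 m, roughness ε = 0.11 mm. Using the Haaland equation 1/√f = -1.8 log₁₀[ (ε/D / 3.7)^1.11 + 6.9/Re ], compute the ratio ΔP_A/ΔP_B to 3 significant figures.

ΔP_A/ΔP_B ≈ 12.6

Pipe A: V = Q/A = 0.1298/0.01629 = 7.972 m/s; Re = 3.896e+05; ε/D = 0.000396; Haaland → f = 0.01713; ΔP_A = f(L/D)(ρV²/2) = 9.747e+04 Pa.
Pipe B: V = Q/A = 0.1298/0.03142 = 4.133 m/s; Re = 2.805e+05; ε/D = 0.00055; Haaland → f = 0.01844; ΔP_B = f(L/D)(ρV²/2) = 7755 Pa.
ΔP_A/ΔP_B = 9.747e+04/7755 = 12.6.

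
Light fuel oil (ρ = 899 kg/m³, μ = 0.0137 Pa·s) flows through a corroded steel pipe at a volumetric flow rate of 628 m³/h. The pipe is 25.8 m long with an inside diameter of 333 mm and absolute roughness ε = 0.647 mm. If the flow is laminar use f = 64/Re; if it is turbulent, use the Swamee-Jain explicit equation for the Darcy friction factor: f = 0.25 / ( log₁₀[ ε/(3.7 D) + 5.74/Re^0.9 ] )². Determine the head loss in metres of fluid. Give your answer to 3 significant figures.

Q = 628 m³/h = 628/3600 = 0.1744 m³/s.
Cross-sectional area A = πD²/4 = π(0.333)²/4 = 0.08709 m²; mean velocity V = Q/A = 0.1744/0.08709 = 2.003 m/s.
Reynolds number Re = ρVD/μ = 899 · 2.003 · 0.333 / 0.0137 = 4.377e+04.
Re > 4000 → turbulent. Relative roughness ε/D = 0.000647/0.333 = 0.00194. Swamee-Jain: f = 0.25/(log₁₀[0.00194/3.7 + 5.74/4.377e+04^0.9])² = 0.25/(log₁₀[0.000525 + 0.000382])² = 0.25/(-3.042)² = 0.02701.
Darcy-Weisbach: ΔP = f(L/D)(ρV²/2) = 0.02701·(25.8/0.333)·(899·2.003²/2) = 0.02701·77.48·1803 = 3774 Pa.
Head loss h_f = ΔP/(ρg) = 3774/(899·9.81) = 0.428 m.

h_f ≈ 0.428 m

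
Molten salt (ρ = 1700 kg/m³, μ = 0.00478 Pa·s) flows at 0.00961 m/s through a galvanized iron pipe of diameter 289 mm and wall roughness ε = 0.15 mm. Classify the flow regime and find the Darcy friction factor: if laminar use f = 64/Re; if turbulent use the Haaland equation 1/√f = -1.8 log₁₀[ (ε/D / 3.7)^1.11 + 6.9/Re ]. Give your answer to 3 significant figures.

Re = ρVD/μ = 1700·0.00961·0.289/0.00478 = 987.7.
Re < 2300 → laminar, so f = 64/Re = 0.06479 (roughness is irrelevant in laminar flow).

f ≈ 0.0648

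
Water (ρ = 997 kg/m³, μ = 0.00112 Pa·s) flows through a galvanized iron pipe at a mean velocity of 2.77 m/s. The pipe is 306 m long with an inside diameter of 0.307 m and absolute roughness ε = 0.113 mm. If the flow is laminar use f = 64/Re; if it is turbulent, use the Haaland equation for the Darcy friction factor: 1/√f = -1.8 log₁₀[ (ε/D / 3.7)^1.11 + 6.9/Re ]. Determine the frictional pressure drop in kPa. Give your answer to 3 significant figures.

ΔP ≈ 62.3 kPa

Reynolds number Re = ρVD/μ = 997 · 2.77 · 0.307 / 0.00112 = 7.57e+05.
Re > 4000 → turbulent. Relative roughness ε/D = 0.000113/0.307 = 0.000368. Haaland: 1/√f = -1.8 log₁₀[(0.000368/3.7)^1.11 + 6.9/7.57e+05] = -1.8 log₁₀[3.61e-05 + 9.11e-06] = 7.821, so f = 0.01635.
Darcy-Weisbach: ΔP = f(L/D)(ρV²/2) = 0.01635·(306/0.307)·(997·2.77²/2) = 0.01635·996.7·3825 = 6.234e+04 Pa.
ΔP = 6.234e+04 Pa = 62.3 kPa.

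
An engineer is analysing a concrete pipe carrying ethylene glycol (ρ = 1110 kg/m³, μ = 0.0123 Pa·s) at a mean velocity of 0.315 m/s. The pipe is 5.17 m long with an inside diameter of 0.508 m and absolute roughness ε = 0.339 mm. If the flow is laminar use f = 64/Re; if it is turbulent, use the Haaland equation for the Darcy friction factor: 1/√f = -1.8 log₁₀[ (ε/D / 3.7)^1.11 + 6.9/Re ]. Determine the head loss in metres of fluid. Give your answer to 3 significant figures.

Reynolds number Re = ρVD/μ = 1110 · 0.315 · 0.508 / 0.0123 = 1.444e+04.
Re > 4000 → turbulent. Relative roughness ε/D = 0.000339/0.508 = 0.000667. Haaland: 1/√f = -1.8 log₁₀[(0.000667/3.7)^1.11 + 6.9/1.444e+04] = -1.8 log₁₀[6.99e-05 + 0.000478] = 5.871, so f = 0.02902.
Darcy-Weisbach: ΔP = f(L/D)(ρV²/2) = 0.02902·(5.17/0.508)·(1110·0.315²/2) = 0.02902·10.18·55.07 = 16.26 Pa.
Head loss h_f = ΔP/(ρg) = 16.26/(1110·9.81) = 0.00149 m.

h_f ≈ 0.00149 m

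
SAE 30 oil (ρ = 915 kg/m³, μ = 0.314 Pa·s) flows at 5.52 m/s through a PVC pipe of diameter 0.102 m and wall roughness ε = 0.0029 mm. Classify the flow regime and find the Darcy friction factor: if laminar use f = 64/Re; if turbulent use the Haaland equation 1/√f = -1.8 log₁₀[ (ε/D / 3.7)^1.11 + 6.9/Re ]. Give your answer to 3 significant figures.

f ≈ 0.0390

Re = ρVD/μ = 915·5.52·0.102/0.314 = 1641.
Re < 2300 → laminar, so f = 64/Re = 0.03901 (roughness is irrelevant in laminar flow).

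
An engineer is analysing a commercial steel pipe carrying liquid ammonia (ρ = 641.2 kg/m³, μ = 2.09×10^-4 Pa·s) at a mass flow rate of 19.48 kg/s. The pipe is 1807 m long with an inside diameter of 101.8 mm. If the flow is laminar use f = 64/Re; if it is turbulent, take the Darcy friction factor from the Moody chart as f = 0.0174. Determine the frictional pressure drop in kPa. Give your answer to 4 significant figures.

ΔP ≈ 1380 kPa

A = πD²/4 = π(0.1018)²/4 = 0.008139 m²; mean velocity V = ṁ/(ρA) = 19.48/(641.2 · 0.008139) = 3.733 m/s.
Reynolds number Re = ρVD/μ = 641.2 · 3.733 · 0.1018 / 0.000209 = 1.166e+06.
Re > 4000 → turbulent; use the Moody-chart value f = 0.0174.
Darcy-Weisbach: ΔP = f(L/D)(ρV²/2) = 0.0174·(1807/0.1018)·(641.2·3.733²/2) = 0.0174·1.775e+04·4467 = 1.38e+06 Pa.
ΔP = 1.38e+06 Pa = 1380 kPa.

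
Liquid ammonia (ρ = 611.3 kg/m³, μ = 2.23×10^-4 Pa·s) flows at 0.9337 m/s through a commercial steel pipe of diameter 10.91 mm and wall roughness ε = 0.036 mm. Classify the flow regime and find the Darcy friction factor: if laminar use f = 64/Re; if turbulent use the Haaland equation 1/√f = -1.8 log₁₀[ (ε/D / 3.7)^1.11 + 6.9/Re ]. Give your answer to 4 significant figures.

Re = ρVD/μ = 611.3·0.9337·0.01091/0.000223 = 2.792e+04.
Re > 4000 → turbulent. ε/D = 3.6e-05/0.01091 = 0.0033; Haaland: 1/√f = -1.8 log₁₀[0.000412 + 0.000247] = 5.726, so f = 0.0305.

f ≈ 0.03050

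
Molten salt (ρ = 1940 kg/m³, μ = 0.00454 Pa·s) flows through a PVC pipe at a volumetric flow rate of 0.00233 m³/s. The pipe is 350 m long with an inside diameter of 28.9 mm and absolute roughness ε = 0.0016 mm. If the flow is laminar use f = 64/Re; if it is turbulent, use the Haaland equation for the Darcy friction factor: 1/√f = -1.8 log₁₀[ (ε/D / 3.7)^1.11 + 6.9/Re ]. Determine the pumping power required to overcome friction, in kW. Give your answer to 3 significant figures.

P ≈ 7.42 kW

Cross-sectional area A = πD²/4 = π(0.0289)²/4 = 0.000656 m²; mean velocity V = Q/A = 0.00233/0.000656 = 3.552 m/s.
Reynolds number Re = ρVD/μ = 1940 · 3.552 · 0.0289 / 0.00454 = 4.386e+04.
Re > 4000 → turbulent. Relative roughness ε/D = 1.6e-06/0.0289 = 5.54e-05. Haaland: 1/√f = -1.8 log₁₀[(5.54e-05/3.7)^1.11 + 6.9/4.386e+04] = -1.8 log₁₀[4.41e-06 + 0.000157] = 6.824, so f = 0.02147.
Darcy-Weisbach: ΔP = f(L/D)(ρV²/2) = 0.02147·(350/0.0289)·(1940·3.552²/2) = 0.02147·1.211e+04·1.224e+04 = 3.183e+06 Pa.
Pumping power P = QΔP = 0.00233·3.183e+06 = 7415 W = 7.42 kW.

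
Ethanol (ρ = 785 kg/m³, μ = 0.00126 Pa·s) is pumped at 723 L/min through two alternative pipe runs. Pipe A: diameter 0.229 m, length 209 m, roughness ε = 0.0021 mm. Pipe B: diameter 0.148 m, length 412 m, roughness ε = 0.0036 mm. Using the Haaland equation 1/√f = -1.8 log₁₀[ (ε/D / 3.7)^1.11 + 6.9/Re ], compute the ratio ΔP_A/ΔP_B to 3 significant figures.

ΔP_A/ΔP_B ≈ 0.0629

Pipe A: V = Q/A = 0.01205/0.04119 = 0.2926 m/s; Re = 4.174e+04; ε/D = 9.17e-06; Haaland → f = 0.0216; ΔP_A = f(L/D)(ρV²/2) = 662.3 Pa.
Pipe B: V = Q/A = 0.01205/0.0172 = 0.7004 m/s; Re = 6.459e+04; ε/D = 2.43e-05; Haaland → f = 0.01964; ΔP_B = f(L/D)(ρV²/2) = 1.053e+04 Pa.
ΔP_A/ΔP_B = 662.3/1.053e+04 = 0.0629.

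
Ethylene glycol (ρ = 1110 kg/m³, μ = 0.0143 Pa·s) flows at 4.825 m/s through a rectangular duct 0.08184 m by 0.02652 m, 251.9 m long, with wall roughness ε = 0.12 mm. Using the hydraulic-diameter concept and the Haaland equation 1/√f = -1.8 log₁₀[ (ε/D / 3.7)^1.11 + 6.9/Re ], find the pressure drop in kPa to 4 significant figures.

ΔP ≈ 2642 kPa

Hydraulic diameter D_h = 4A/P = 4·(0.08184·0.02652)/(2·(0.08184+0.02652)) = 0.008682/0.2167 = 0.04006 m.
Re = ρVD_h/μ = 1110·4.825·0.04006/0.0143 = 1.5e+04.
ε/D_h = 0.00012/0.04006 = 0.003; Haaland gives 1/√f = -1.8 log₁₀[0.00037+0.00046] = 5.546, so f = 0.03251.
ΔP = f(L/D_h)(ρV²/2) = 0.03251·251.9/0.04006·1.292e+04 = 2.642e+06 Pa.
ΔP = 2642 kPa.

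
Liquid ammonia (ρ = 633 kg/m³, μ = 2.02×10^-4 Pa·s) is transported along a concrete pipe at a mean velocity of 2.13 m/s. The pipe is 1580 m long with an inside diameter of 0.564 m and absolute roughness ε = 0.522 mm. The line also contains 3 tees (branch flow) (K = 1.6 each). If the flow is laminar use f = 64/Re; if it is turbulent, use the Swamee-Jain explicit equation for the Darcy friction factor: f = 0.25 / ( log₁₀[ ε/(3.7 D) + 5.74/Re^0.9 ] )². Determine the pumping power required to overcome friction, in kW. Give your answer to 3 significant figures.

Reynolds number Re = ρVD/μ = 633 · 2.13 · 0.564 / 0.000202 = 3.765e+06.
Re > 4000 → turbulent. Relative roughness ε/D = 0.000522/0.564 = 0.000926. Swamee-Jain: f = 0.25/(log₁₀[0.000926/3.7 + 5.74/3.765e+06^0.9])² = 0.25/(log₁₀[0.00025 + 6.93e-06])² = 0.25/(-3.59)² = 0.0194.
Total minor-loss coefficient ΣK = 3·1.6 = 4.8.
ΔP = [f·L/D + ΣK]·(ρV²/2) = [0.0194·1580/0.564 + 4.8]·(633·2.13²/2) = [54.34 + 4.8]·1436 = 8.493e+04 Pa.
Q = V·A = 2.13·0.2498 = 0.5321 m³/s.
Pumping power P = QΔP = 0.5321·8.493e+04 = 45190 W = 45.2 kW.

P ≈ 45.2 kW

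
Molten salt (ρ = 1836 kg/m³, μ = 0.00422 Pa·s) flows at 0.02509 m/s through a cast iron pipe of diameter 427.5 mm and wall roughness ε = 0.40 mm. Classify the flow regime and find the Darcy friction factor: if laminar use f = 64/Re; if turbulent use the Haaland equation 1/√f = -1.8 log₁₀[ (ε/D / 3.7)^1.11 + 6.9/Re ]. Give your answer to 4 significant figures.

f ≈ 0.03933

Re = ρVD/μ = 1836·0.02509·0.4275/0.00422 = 4667.
Re > 4000 → turbulent. ε/D = 0.0004/0.4275 = 0.000936; Haaland: 1/√f = -1.8 log₁₀[0.000102 + 0.00148] = 5.042, so f = 0.03933.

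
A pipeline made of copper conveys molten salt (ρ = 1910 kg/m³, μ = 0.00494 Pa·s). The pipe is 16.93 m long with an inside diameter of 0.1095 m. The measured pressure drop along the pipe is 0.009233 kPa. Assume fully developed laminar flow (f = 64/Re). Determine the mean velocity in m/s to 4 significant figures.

V ≈ 0.04137 m/s

For laminar flow, f = 64/Re with Re = ρVD/μ, so Darcy-Weisbach reduces to ΔP = 32μLV/D². Solving for V: V = ΔP·D²/(32μL) = 9.233·(0.1095)²/(32·0.00494·16.93) = 0.04137 m/s.
Check: Re = ρVD/μ = 1910·0.04137·0.1095/0.00494 = 1751 < 2300, so the laminar assumption holds.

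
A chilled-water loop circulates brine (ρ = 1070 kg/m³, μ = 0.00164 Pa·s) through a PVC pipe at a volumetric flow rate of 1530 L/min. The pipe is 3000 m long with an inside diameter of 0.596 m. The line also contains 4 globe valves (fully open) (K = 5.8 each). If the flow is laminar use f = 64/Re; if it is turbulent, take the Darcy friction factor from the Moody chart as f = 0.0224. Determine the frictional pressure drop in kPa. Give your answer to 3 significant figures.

Q = 1530 L/min = 1530/60000 = 0.0255 m³/s.
Cross-sectional area A = πD²/4 = π(0.596)²/4 = 0.279 m²; mean velocity V = Q/A = 0.0255/0.279 = 0.0914 m/s.
Reynolds number Re = ρVD/μ = 1070 · 0.0914 · 0.596 / 0.00164 = 3.554e+04.
Re > 4000 → turbulent; use the Moody-chart value f = 0.0224.
Total minor-loss coefficient ΣK = 4·5.8 = 23.2.
ΔP = [f·L/D + ΣK]·(ρV²/2) = [0.0224·3000/0.596 + 23.2]·(1070·0.0914²/2) = [112.8 + 23.2]·4.47 = 607.7 Pa.
ΔP = 607.7 Pa = 0.608 kPa.

ΔP ≈ 0.608 kPa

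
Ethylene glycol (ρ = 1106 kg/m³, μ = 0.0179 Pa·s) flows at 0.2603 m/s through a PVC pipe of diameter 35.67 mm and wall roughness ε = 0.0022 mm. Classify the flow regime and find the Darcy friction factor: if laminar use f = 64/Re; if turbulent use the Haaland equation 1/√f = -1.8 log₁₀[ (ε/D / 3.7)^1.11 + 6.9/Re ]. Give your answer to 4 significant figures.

f ≈ 0.1116

Re = ρVD/μ = 1106·0.2603·0.03567/0.0179 = 573.7.
Re < 2300 → laminar, so f = 64/Re = 0.1116 (roughness is irrelevant in laminar flow).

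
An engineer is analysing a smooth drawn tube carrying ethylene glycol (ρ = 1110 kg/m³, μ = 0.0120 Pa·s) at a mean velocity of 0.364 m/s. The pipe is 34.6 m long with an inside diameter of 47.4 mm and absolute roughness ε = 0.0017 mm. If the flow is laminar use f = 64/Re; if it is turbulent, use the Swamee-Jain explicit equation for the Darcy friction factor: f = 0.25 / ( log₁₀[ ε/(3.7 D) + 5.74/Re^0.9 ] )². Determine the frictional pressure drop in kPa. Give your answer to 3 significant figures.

Reynolds number Re = ρVD/μ = 1110 · 0.364 · 0.0474 / 0.012 = 1596.
Re < 2300 → laminar flow, so f = 64/Re = 64/1596 = 0.0401 (the turbulent correlation is not needed).
Darcy-Weisbach: ΔP = f(L/D)(ρV²/2) = 0.0401·(34.6/0.0474)·(1110·0.364²/2) = 0.0401·730·73.54 = 2153 Pa.
ΔP = 2153 Pa = 2.15 kPa.

ΔP ≈ 2.15 kPa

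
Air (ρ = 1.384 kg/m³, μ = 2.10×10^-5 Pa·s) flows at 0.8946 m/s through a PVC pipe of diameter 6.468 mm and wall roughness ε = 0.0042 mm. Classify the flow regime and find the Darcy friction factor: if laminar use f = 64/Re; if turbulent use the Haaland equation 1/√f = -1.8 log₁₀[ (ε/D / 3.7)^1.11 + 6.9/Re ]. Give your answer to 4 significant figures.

Re = ρVD/μ = 1.384·0.8946·0.006468/2.1e-05 = 381.3.
Re < 2300 → laminar, so f = 64/Re = 0.1678 (roughness is irrelevant in laminar flow).

f ≈ 0.1678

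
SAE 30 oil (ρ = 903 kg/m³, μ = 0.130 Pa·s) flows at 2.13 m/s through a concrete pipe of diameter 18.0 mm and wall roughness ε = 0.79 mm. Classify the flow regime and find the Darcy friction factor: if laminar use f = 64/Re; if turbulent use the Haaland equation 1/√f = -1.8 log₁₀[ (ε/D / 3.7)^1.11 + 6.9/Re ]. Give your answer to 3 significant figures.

f ≈ 0.240

Re = ρVD/μ = 903·2.13·0.018/0.13 = 266.3.
Re < 2300 → laminar, so f = 64/Re = 0.2403 (roughness is irrelevant in laminar flow).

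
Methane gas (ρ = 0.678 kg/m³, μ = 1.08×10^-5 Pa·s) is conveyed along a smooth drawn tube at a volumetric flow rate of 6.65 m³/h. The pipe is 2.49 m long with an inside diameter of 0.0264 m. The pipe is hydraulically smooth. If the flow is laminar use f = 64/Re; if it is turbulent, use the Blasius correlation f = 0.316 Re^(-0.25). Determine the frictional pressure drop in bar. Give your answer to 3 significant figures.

ΔP ≈ 1.33×10^-4 bar

Q = 6.65 m³/h = 6.65/3600 = 0.001847 m³/s.
Cross-sectional area A = πD²/4 = π(0.0264)²/4 = 0.0005474 m²; mean velocity V = Q/A = 0.001847/0.0005474 = 3.375 m/s.
Reynolds number Re = ρVD/μ = 0.678 · 3.375 · 0.0264 / 1.08e-05 = 5593.
Re > 4000 → turbulent. Smooth-pipe (Blasius): f = 0.316 Re^(-0.25) = 0.316/(5593)^0.25 = 0.03654.
Darcy-Weisbach: ΔP = f(L/D)(ρV²/2) = 0.03654·(2.49/0.0264)·(0.678·3.375²/2) = 0.03654·94.32·3.86 = 13.31 Pa.
ΔP = 13.31 Pa = 1.33×10^-4 bar.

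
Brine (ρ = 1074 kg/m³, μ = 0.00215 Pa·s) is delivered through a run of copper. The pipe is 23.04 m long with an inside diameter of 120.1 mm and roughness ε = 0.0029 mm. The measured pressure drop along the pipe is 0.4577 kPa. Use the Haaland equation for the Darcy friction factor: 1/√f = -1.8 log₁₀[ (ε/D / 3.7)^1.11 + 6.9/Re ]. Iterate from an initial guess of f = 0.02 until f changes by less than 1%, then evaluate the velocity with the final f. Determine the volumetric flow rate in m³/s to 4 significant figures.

Rearranging Darcy-Weisbach: V = √(2·ΔP·D/(f·L·ρ)). With ε/D = 2.9e-06/0.1201 = 2.41e-05, iterate starting from f = 0.02:
  f = 0.02 → V = √(2·457.7·0.1201/(0.02·23.04·1074)) = 0.4713 m/s; Re = ρVD/μ = 2.828e+04; f → 0.02369
  f = 0.02369 → V = 0.4331 m/s; Re = 2.598e+04; f → 0.02418
  f = 0.02418 → V = 0.4287 m/s; Re = 2.572e+04; f → 0.02424
Converged (Δf/f < 1%). With the final f = 0.02424: V = √(2·457.7·0.1201/(0.02424·23.04·1074)) = 0.4282 m/s.
Q = V·A = 0.4282·(π/4·0.1201²) = 0.00485 m³/s = 0.004850 m³/s.

Q ≈ 0.004850 m³/s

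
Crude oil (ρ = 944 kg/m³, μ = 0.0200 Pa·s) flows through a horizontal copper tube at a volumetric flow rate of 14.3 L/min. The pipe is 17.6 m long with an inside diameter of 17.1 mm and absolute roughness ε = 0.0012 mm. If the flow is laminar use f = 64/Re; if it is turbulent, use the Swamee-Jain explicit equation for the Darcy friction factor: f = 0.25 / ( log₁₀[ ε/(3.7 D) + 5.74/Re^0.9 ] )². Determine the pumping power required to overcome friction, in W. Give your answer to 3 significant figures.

Q = 14.3 L/min = 14.3/60000 = 0.0002383 m³/s.
Cross-sectional area A = πD²/4 = π(0.0171)²/4 = 0.0002297 m²; mean velocity V = Q/A = 0.0002383/0.0002297 = 1.038 m/s.
Reynolds number Re = ρVD/μ = 944 · 1.038 · 0.0171 / 0.02 = 837.6.
Re < 2300 → laminar flow, so f = 64/Re = 64/837.6 = 0.07641 (the turbulent correlation is not needed).
Darcy-Weisbach: ΔP = f(L/D)(ρV²/2) = 0.07641·(17.6/0.0171)·(944·1.038²/2) = 0.07641·1029·508.3 = 3.998e+04 Pa.
Pumping power P = QΔP = 0.0002383·3.998e+04 = 9.528 W = 9.53 W.

P ≈ 9.53 W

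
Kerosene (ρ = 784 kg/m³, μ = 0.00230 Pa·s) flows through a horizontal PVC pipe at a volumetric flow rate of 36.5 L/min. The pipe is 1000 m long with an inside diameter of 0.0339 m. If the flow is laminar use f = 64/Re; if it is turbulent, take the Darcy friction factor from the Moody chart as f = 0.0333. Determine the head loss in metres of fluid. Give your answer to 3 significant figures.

h_f ≈ 22.7 m

Q = 36.5 L/min = 36.5/60000 = 0.0006083 m³/s.
Cross-sectional area A = πD²/4 = π(0.0339)²/4 = 0.0009026 m²; mean velocity V = Q/A = 0.0006083/0.0009026 = 0.674 m/s.
Reynolds number Re = ρVD/μ = 784 · 0.674 · 0.0339 / 0.0023 = 7788.
Re > 4000 → turbulent; use the Moody-chart value f = 0.0333.
Darcy-Weisbach: ΔP = f(L/D)(ρV²/2) = 0.0333·(1000/0.0339)·(784·0.674²/2) = 0.0333·2.95e+04·178.1 = 1.749e+05 Pa.
Head loss h_f = ΔP/(ρg) = 1.749e+05/(784·9.81) = 22.7 m.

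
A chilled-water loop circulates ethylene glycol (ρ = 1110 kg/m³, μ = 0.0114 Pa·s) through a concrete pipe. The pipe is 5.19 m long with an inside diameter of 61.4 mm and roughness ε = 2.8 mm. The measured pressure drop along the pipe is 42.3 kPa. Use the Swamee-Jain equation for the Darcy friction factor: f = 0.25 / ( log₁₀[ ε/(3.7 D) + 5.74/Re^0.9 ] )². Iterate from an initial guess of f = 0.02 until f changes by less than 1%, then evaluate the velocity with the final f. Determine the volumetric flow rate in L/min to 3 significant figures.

Rearranging Darcy-Weisbach: V = √(2·ΔP·D/(f·L·ρ)). With ε/D = 0.0028/0.0614 = 0.0456, iterate starting from f = 0.02:
  f = 0.02 → V = √(2·4.23e+04·0.0614/(0.02·5.19·1110)) = 6.714 m/s; Re = ρVD/μ = 4.014e+04; f → 0.06962
  f = 0.06962 → V = 3.599 m/s; Re = 2.151e+04; f → 0.0704
  f = 0.0704 → V = 3.579 m/s; Re = 2.14e+04; f → 0.07041
Converged (Δf/f < 1%). With the final f = 0.07041: V = √(2·4.23e+04·0.0614/(0.07041·5.19·1110)) = 3.579 m/s.
Q = V·A = 3.579·(π/4·0.0614²) = 0.0106 m³/s = 636 L/min.

Q ≈ 636 L/min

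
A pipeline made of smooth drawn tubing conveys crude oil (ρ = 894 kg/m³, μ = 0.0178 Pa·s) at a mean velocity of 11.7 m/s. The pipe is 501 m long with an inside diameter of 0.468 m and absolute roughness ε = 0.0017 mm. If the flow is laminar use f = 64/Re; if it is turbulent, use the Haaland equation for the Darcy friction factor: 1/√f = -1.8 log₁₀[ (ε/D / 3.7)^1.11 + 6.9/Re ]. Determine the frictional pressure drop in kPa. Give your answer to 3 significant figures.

Reynolds number Re = ρVD/μ = 894 · 11.7 · 0.468 / 0.0178 = 2.75e+05.
Re > 4000 → turbulent. Relative roughness ε/D = 1.7e-06/0.468 = 3.63e-06. Haaland: 1/√f = -1.8 log₁₀[(3.63e-06/3.7)^1.11 + 6.9/2.75e+05] = -1.8 log₁₀[2.14e-07 + 2.51e-05] = 8.274, so f = 0.01461.
Darcy-Weisbach: ΔP = f(L/D)(ρV²/2) = 0.01461·(501/0.468)·(894·11.7²/2) = 0.01461·1071·6.119e+04 = 9.568e+05 Pa.
ΔP = 9.568e+05 Pa = 957 kPa.

ΔP ≈ 957 kPa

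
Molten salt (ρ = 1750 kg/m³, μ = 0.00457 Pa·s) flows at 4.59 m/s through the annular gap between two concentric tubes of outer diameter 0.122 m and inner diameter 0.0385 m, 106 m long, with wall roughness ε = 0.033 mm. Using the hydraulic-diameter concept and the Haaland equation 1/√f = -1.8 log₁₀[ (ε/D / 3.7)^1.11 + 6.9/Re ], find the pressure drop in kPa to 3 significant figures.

ΔP ≈ 437 kPa

Hydraulic diameter D_h = 4A/P = D_o - D_i = 0.122 - 0.0385 = 0.0835 m.
Re = ρVD_h/μ = 1750·4.59·0.0835/0.00457 = 1.468e+05.
ε/D_h = 3.3e-05/0.0835 = 0.000395; Haaland gives 1/√f = -1.8 log₁₀[3.91e-05+4.7e-05] = 7.317, so f = 0.01868.
ΔP = f(L/D_h)(ρV²/2) = 0.01868·106/0.0835·1.843e+04 = 4.371e+05 Pa.
ΔP = 437 kPa.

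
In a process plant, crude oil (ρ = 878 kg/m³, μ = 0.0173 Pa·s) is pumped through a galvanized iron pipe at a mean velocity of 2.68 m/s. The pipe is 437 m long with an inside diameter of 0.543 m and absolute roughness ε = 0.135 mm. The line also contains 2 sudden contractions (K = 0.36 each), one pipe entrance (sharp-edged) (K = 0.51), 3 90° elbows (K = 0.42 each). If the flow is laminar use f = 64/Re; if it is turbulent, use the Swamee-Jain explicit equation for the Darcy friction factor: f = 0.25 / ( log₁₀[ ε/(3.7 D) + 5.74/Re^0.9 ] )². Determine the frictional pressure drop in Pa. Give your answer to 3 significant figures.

Reynolds number Re = ρVD/μ = 878 · 2.68 · 0.543 / 0.0173 = 7.386e+04.
Re > 4000 → turbulent. Relative roughness ε/D = 0.000135/0.543 = 0.000249. Swamee-Jain: f = 0.25/(log₁₀[0.000249/3.7 + 5.74/7.386e+04^0.9])² = 0.25/(log₁₀[6.72e-05 + 0.000238])² = 0.25/(-3.515)² = 0.02024.
Total minor-loss coefficient ΣK = 2·0.36 + 1·0.51 + 3·0.42 = 2.49.
ΔP = [f·L/D + ΣK]·(ρV²/2) = [0.02024·437/0.543 + 2.49]·(878·2.68²/2) = [16.29 + 2.49]·3153 = 5.92e+04 Pa.

ΔP ≈ 59200 Pa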